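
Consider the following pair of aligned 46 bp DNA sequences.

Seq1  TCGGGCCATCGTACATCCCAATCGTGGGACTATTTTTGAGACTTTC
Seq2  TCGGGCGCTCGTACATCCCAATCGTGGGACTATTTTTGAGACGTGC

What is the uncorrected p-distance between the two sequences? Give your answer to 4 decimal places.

The sequences differ at positions 7 (C/G), 8 (A/C), 43 (T/G), 45 (T/G).
There are 4 differences over 46 sites, so p = 4/46 = 0.0870.

0.0870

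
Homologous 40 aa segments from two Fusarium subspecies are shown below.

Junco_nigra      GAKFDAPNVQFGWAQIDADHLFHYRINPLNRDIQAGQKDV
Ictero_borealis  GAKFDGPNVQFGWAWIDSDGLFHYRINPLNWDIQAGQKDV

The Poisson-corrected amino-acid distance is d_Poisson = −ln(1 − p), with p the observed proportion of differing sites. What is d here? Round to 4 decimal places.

Differing sites — 6:A/G; 15:Q/W; 18:A/S; 20:H/G; 31:R/W.
p = 5/40 = 0.125000.
d = −ln(1 − 0.125000) = −ln(0.875000) = 0.1335.

0.1335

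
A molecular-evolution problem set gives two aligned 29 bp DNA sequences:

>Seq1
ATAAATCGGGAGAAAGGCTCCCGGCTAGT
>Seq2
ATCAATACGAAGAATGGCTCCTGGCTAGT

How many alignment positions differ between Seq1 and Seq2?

The sequences differ at positions 3 (A/C), 7 (C/A), 8 (G/C), 10 (G/A), 15 (A/T), 22 (C/T).
That gives 6 mismatches out of 29 aligned sites, so the Hamming distance is 6.

6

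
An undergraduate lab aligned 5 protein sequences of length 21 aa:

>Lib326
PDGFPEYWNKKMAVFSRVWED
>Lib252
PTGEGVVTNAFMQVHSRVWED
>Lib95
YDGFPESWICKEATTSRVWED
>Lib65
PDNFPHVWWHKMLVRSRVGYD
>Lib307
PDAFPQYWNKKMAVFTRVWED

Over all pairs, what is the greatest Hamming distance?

Pairwise Hamming distances:
  Lib326 vs Lib252: 10
  Lib326 vs Lib95: 7
  Lib326 vs Lib65: 9
  Lib326 vs Lib307: 3
  Lib252 vs Lib95: 14
  Lib252 vs Lib65: 13
  Lib252 vs Lib307: 12
  Lib95 vs Lib65: 12
  Lib95 vs Lib307: 10
  Lib65 vs Lib307: 10
The largest is 14, between Lib252 and Lib95.

14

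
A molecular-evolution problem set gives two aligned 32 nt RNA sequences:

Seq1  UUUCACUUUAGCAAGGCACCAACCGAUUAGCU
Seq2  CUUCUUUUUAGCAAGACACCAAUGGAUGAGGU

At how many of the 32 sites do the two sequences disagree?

The sequences differ at positions 1 (U/C), 5 (A/U), 6 (C/U), 16 (G/A), 23 (C/U), 24 (C/G), 28 (U/G), 31 (C/G).
That gives 8 mismatches out of 32 aligned sites, so the Hamming distance is 8.

8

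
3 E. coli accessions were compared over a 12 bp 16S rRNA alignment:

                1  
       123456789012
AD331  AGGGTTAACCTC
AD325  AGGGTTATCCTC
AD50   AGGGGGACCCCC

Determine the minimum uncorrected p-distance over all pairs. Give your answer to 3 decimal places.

0.083

Pairwise Hamming distances:
  AD331 vs AD325: 1
  AD331 vs AD50: 4
  AD325 vs AD50: 4
The smallest is 1 mismatch, between AD331 and AD325; p = 1/12 = 0.083.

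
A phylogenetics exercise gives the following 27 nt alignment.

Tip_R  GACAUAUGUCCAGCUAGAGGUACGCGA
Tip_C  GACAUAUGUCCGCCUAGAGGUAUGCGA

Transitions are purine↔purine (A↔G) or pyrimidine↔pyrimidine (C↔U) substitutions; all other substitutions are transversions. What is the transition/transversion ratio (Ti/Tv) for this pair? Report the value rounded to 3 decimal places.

2.000

Mismatches occur at site 12 (A↔G, transition), site 13 (G↔C, transversion), site 23 (C↔U, transition).
Of the 3 differences, 2 transitions and 1 transversion, so Ti/Tv = 2/1 = 2.000.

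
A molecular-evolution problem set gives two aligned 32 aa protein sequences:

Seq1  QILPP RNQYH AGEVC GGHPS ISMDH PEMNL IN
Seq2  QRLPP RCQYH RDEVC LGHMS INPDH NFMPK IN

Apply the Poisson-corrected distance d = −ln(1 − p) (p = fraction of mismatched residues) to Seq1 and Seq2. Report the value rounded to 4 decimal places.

Mismatches occur at site 2 (I→R), site 7 (N→C), site 11 (A→R), site 12 (G→D), site 16 (G→L), site 19 (P→M), site 22 (S→N), site 23 (M→P), site 26 (P→N), site 27 (E→F), site 29 (N→P), site 30 (L→K).
p = 12/32 = 0.375000.
d = −ln(1 − 0.375000) = −ln(0.625000) = 0.4700.

0.4700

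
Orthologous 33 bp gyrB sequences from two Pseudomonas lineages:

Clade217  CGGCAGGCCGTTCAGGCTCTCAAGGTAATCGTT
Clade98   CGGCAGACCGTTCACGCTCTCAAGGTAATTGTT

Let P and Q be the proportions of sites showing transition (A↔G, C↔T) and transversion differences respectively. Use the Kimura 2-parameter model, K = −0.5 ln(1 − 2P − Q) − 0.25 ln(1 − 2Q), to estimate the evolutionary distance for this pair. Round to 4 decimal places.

Mismatches occur at site 7 (G/A, transition), site 15 (G/C, transversion), site 30 (C/T, transition).
Of the 3 differences, 2 transitions and 1 transversion over 33 sites: P = 2/33 = 0.060606, Q = 1/33 = 0.030303.
d = −0.5·ln(0.848485) − 0.25·ln(0.939394) = −0.5·(-0.164303) − 0.25·(-0.062520) = 0.0978.

0.0978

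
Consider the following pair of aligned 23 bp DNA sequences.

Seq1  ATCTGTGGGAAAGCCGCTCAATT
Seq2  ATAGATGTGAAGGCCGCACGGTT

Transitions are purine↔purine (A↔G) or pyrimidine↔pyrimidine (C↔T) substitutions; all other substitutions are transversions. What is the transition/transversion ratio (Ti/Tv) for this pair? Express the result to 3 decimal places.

1.000

The sequences differ at positions 3 (C/A, transversion), 4 (T/G, transversion), 5 (G/A, transition), 8 (G/T, transversion), 12 (A/G, transition), 18 (T/A, transversion), 20 (A/G, transition), 21 (A/G, transition).
Of the 8 differences, 4 transitions and 4 transversions, so Ti/Tv = 4/4 = 1.000.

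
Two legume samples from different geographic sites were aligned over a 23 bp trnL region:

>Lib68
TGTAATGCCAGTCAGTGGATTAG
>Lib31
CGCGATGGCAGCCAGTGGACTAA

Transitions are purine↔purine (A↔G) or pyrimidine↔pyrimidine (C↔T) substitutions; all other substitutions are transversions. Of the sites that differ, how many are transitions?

Differing sites — 1:T/C (Ti); 3:T/C (Ti); 4:A/G (Ti); 8:C/G (Tv); 12:T/C (Ti); 20:T/C (Ti); 23:G/A (Ti).
Of the 7 differences, 6 transitions and 1 transversion, so the answer is 6.

6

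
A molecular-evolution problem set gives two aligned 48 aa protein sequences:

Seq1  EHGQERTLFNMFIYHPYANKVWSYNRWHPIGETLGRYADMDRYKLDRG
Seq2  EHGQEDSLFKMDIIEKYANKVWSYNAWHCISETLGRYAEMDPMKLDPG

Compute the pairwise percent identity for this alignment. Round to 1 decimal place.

70.8%

The sequences differ at positions 6 (R/D), 7 (T/S), 10 (N/K), 12 (F/D), 14 (Y/I), 15 (H/E), 16 (P/K), 26 (R/A), 29 (P/C), 31 (G/S), 39 (D/E), 42 (R/P), 43 (Y/M), 47 (R/P).
34 of the 48 sites match, so the percent identity is 34/48 × 100 = 70.8%.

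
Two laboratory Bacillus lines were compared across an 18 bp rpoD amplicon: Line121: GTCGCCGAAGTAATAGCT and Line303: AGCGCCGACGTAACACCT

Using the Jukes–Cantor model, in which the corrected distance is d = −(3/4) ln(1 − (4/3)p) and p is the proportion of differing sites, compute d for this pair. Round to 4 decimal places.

0.3470

Differing sites — 1:G/A; 2:T/G; 9:A/C; 14:T/C; 16:G/C.
p = 5/18 = 0.277778.
d = −0.75 · ln(1 − (4/3)·0.277778) = −0.75 · ln(0.629629) = −0.75 · (-0.462625) = 0.3470.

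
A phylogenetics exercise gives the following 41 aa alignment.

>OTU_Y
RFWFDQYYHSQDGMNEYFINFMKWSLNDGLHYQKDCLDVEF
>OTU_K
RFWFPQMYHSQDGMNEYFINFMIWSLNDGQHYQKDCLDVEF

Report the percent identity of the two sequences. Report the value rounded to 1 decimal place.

Mismatches occur at site 5 (D/P), site 7 (Y/M), site 23 (K/I), site 30 (L/Q).
37 of the 41 sites match, so the percent identity is 37/41 × 100 = 90.2%.

90.2%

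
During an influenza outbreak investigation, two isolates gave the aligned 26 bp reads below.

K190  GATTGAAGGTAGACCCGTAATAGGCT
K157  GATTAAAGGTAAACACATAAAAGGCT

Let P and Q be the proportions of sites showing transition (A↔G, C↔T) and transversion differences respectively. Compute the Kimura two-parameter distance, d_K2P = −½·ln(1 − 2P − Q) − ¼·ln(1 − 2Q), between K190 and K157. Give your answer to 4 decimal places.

0.2256

Mismatches occur at site 5 (G/A, transition), site 12 (G/A, transition), site 15 (C/A, transversion), site 17 (G/A, transition), site 21 (T/A, transversion).
Of the 5 differences, 3 transitions and 2 transversions over 26 sites: P = 3/26 = 0.115385, Q = 2/26 = 0.076923.
d = −0.5·ln(0.692307) − 0.25·ln(0.846154) = −0.5·(-0.367726) − 0.25·(-0.167054) = 0.2256.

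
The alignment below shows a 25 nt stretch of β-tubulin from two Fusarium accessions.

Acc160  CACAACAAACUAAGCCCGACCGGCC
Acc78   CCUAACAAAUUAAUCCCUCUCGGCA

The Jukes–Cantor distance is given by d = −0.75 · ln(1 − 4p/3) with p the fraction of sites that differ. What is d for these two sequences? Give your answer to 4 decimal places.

0.4172

Differing sites — 2:A/C; 3:C/U; 10:C/U; 14:G/U; 18:G/U; 19:A/C; 20:C/U; 25:C/A.
p = 8/25 = 0.320000.
d = −0.75 · ln(1 − (4/3)·0.320000) = −0.75 · ln(0.573333) = −0.75 · (-0.556289) = 0.4172.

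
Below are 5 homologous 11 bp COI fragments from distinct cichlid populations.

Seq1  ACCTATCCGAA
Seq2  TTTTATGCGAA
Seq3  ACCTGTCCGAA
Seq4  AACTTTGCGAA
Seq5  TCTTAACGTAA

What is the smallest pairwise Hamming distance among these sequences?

1

Pairwise Hamming distances:
  Seq1 vs Seq2: 4
  Seq1 vs Seq3: 1
  Seq1 vs Seq4: 3
  Seq1 vs Seq5: 5
  Seq2 vs Seq3: 5
  Seq2 vs Seq4: 4
  Seq2 vs Seq5: 5
  Seq3 vs Seq4: 3
  Seq3 vs Seq5: 6
  Seq4 vs Seq5: 8
The smallest is 1, between Seq1 and Seq3.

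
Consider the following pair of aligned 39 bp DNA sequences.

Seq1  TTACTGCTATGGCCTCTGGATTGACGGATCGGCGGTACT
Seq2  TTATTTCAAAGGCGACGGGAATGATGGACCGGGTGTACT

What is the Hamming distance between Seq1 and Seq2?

12

Differing sites — 4:C/T; 6:G/T; 8:T/A; 10:T/A; 14:C/G; 15:T/A; 17:T/G; 21:T/A; 25:C/T; 29:T/C; 33:C/G; 34:G/T.
That gives 12 mismatches out of 39 aligned sites, so the Hamming distance is 12.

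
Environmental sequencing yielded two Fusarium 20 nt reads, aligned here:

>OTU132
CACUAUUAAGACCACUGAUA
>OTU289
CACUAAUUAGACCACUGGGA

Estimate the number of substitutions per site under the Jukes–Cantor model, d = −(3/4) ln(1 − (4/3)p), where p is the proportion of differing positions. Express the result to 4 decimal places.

Mismatches occur at site 6 (U→A), site 8 (A→U), site 18 (A→G), site 19 (U→G).
p = 4/20 = 0.200000.
d = −0.75 · ln(1 − (4/3)·0.200000) = −0.75 · ln(0.733333) = −0.75 · (-0.310155) = 0.2326.

0.2326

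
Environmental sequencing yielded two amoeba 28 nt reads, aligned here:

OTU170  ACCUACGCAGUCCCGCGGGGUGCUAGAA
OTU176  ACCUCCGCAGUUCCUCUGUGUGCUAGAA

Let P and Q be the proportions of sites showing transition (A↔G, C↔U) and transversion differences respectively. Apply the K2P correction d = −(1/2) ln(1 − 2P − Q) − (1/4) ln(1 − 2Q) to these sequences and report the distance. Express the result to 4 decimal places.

The sequences differ at positions 5 (A/C, transversion), 12 (C/U, transition), 15 (G/U, transversion), 17 (G/U, transversion), 19 (G/U, transversion).
Of the 5 differences, 1 transition and 4 transversions over 28 sites: P = 1/28 = 0.035714, Q = 4/28 = 0.142857.
d = −0.5·ln(0.785715) − 0.25·ln(0.714286) = −0.5·(-0.241161) − 0.25·(-0.336472) = 0.2047.

0.2047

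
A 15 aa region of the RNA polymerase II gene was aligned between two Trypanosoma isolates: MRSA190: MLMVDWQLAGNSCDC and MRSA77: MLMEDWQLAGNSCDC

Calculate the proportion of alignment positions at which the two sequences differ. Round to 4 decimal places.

The sequences differ at position 4 (V/E).
There are 1 differences over 15 sites, so p = 1/15 = 0.0667.

0.0667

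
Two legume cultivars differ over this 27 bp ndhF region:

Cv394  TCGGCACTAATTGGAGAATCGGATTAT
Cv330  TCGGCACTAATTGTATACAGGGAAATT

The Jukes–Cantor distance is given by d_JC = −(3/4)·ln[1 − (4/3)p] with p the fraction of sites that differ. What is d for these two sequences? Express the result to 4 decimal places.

0.3770

Mismatches occur at site 14 (G→T), site 16 (G→T), site 18 (A→C), site 19 (T→A), site 20 (C→G), site 24 (T→A), site 25 (T→A), site 26 (A→T).
p = 8/27 = 0.296296.
d = −0.75 · ln(1 − (4/3)·0.296296) = −0.75 · ln(0.604939) = −0.75 · (-0.502628) = 0.3770.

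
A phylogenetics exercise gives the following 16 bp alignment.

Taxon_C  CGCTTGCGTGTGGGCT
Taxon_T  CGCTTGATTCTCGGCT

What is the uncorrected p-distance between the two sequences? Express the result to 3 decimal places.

0.250

Differing sites — 7:C/A; 8:G/T; 10:G/C; 12:G/C.
There are 4 differences over 16 sites, so p = 4/16 = 0.250.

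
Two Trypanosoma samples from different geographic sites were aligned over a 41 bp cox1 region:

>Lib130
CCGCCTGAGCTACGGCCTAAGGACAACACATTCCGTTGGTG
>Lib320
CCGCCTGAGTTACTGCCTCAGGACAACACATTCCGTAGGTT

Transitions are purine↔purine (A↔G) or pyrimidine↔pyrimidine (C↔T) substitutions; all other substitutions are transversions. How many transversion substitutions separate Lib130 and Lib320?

The sequences differ at positions 10 (C/T, transition), 14 (G/T, transversion), 19 (A/C, transversion), 37 (T/A, transversion), 41 (G/T, transversion).
Of the 5 differences, 1 transition and 4 transversions, so the answer is 4.

4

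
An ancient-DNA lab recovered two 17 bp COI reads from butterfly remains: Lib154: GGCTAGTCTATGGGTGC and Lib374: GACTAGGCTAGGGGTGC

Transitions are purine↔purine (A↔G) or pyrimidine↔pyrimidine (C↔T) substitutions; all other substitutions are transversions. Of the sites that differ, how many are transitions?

Differing sites — 2:G/A (Ti); 7:T/G (Tv); 11:T/G (Tv).
Of the 3 differences, 1 transition and 2 transversions, so the answer is 1.

1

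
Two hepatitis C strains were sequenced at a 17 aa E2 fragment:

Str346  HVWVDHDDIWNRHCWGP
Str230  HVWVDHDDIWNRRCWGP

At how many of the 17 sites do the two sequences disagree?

1

A single mismatch occurs at site 13 (H→R).
That gives 1 mismatch out of 17 aligned sites, so the Hamming distance is 1.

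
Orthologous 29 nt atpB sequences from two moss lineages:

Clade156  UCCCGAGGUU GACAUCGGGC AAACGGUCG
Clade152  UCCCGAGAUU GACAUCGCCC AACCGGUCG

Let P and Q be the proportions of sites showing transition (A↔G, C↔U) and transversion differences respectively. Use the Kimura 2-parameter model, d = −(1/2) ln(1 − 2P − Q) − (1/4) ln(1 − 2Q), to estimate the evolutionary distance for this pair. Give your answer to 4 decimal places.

0.1526

The sequences differ at positions 8 (G/A, transition), 18 (G/C, transversion), 19 (G/C, transversion), 23 (A/C, transversion).
Of the 4 differences, 1 transition and 3 transversions over 29 sites: P = 1/29 = 0.034483, Q = 3/29 = 0.103448.
d = −0.5·ln(0.827586) − 0.25·ln(0.793104) = −0.5·(-0.189242) − 0.25·(-0.231801) = 0.1526.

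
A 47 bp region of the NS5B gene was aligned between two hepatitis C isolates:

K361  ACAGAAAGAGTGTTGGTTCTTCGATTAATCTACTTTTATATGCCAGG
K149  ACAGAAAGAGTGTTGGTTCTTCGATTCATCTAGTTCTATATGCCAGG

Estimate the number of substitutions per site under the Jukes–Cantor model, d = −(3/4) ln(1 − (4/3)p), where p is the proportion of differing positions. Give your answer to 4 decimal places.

0.0667

Mismatches occur at site 27 (A→C), site 33 (C→G), site 36 (T→C).
p = 3/47 = 0.063830.
d = −0.75 · ln(1 − (4/3)·0.063830) = −0.75 · ln(0.914893) = −0.75 · (-0.088948) = 0.0667.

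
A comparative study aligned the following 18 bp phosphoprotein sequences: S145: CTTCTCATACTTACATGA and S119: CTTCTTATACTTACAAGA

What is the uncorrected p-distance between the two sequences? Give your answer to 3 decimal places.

Differing sites — 6:C/T; 16:T/A.
There are 2 differences over 18 sites, so p = 2/18 = 0.111.

0.111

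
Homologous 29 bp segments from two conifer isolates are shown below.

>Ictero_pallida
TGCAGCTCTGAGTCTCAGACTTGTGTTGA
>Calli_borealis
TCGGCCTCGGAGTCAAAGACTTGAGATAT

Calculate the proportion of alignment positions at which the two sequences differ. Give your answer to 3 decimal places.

The sequences differ at positions 2 (G/C), 3 (C/G), 4 (A/G), 5 (G/C), 9 (T/G), 15 (T/A), 16 (C/A), 24 (T/A), 26 (T/A), 28 (G/A), 29 (A/T).
There are 11 differences over 29 sites, so p = 11/29 = 0.379.

0.379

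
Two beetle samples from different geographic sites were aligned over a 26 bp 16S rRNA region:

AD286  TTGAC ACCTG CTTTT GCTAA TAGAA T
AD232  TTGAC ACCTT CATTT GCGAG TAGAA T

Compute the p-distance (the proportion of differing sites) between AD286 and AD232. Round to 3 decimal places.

Differing sites — 10:G/T; 12:T/A; 18:T/G; 20:A/G.
There are 4 differences over 26 sites, so p = 4/26 = 0.154.

0.154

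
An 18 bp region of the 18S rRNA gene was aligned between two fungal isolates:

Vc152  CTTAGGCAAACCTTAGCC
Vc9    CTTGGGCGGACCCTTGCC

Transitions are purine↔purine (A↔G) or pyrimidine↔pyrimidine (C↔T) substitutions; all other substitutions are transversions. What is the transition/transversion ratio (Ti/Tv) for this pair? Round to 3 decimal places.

4.000

Differing sites — 4:A/G (Ti); 8:A/G (Ti); 9:A/G (Ti); 13:T/C (Ti); 15:A/T (Tv).
Of the 5 differences, 4 transitions and 1 transversion, so Ti/Tv = 4/1 = 4.000.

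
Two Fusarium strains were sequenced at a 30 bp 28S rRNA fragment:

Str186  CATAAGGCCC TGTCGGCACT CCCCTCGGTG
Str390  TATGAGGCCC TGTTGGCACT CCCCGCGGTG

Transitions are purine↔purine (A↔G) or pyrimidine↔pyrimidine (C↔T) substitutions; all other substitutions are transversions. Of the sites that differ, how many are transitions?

Mismatches occur at site 1 (C→T, transition), site 4 (A→G, transition), site 14 (C→T, transition), site 25 (T→G, transversion).
Of the 4 differences, 3 transitions and 1 transversion, so the answer is 3.

3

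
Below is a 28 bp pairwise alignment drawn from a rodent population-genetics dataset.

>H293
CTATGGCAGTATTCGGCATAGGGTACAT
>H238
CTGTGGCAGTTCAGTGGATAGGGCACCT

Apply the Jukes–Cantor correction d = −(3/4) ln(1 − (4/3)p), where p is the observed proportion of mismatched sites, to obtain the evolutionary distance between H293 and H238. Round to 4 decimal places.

Differing sites — 3:A/G; 11:A/T; 12:T/C; 13:T/A; 14:C/G; 15:G/T; 17:C/G; 24:T/C; 27:A/C.
p = 9/28 = 0.321429.
d = −0.75 · ln(1 − (4/3)·0.321429) = −0.75 · ln(0.571428) = −0.75 · (-0.559617) = 0.4197.

0.4197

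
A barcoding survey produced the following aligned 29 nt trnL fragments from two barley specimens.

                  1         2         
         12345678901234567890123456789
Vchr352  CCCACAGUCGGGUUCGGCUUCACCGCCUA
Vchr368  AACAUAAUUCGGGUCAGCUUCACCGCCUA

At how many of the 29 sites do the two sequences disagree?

8

Mismatches occur at site 1 (C→A), site 2 (C→A), site 5 (C→U), site 7 (G→A), site 9 (C→U), site 10 (G→C), site 13 (U→G), site 16 (G→A).
That gives 8 mismatches out of 29 aligned sites, so the Hamming distance is 8.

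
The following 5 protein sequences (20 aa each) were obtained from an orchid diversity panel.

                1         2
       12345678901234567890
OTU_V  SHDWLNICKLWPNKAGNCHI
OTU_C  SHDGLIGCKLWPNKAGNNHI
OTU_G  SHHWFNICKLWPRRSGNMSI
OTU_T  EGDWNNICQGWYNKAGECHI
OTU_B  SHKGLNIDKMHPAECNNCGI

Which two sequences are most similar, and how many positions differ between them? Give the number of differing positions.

Pairwise Hamming distances:
  OTU_V vs OTU_C: 4
  OTU_V vs OTU_G: 7
  OTU_V vs OTU_T: 7
  OTU_V vs OTU_B: 10
  OTU_C vs OTU_G: 10
  OTU_C vs OTU_T: 11
  OTU_C vs OTU_B: 12
  OTU_G vs OTU_T: 13
  OTU_G vs OTU_B: 12
  OTU_T vs OTU_B: 16
The smallest is 4, between OTU_V and OTU_C.

4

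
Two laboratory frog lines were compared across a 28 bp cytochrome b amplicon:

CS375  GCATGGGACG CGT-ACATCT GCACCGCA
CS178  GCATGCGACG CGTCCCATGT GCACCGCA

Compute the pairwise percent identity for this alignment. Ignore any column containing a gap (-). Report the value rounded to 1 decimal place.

88.9%

Excluding the 1 gap column leaves 27 comparable sites.
Mismatches occur at site 6 (G↔C), site 15 (A↔C), site 19 (C↔G).
24 of the 27 comparable sites match, so the percent identity is 24/27 × 100 = 88.9%.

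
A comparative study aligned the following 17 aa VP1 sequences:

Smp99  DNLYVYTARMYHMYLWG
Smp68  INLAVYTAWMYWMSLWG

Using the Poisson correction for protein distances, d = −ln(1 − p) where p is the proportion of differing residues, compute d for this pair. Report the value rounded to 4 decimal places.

0.3483

Mismatches occur at site 1 (D/I), site 4 (Y/A), site 9 (R/W), site 12 (H/W), site 14 (Y/S).
p = 5/17 = 0.294118.
d = −ln(1 − 0.294118) = −ln(0.705882) = 0.3483.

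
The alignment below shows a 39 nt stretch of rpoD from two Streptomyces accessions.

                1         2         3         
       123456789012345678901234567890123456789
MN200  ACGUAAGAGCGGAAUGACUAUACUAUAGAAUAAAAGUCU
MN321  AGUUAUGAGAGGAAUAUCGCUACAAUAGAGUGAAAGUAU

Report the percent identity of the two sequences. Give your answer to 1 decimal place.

Mismatches occur at site 2 (C/G), site 3 (G/U), site 6 (A/U), site 10 (C/A), site 16 (G/A), site 17 (A/U), site 19 (U/G), site 20 (A/C), site 24 (U/A), site 30 (A/G), site 32 (A/G), site 38 (C/A).
27 of the 39 sites match, so the percent identity is 27/39 × 100 = 69.2%.

69.2%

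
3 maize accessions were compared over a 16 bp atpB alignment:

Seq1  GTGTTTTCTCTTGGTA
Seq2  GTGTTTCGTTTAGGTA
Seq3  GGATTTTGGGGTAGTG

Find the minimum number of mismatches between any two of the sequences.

4

Pairwise Hamming distances:
  Seq1 vs Seq2: 4
  Seq1 vs Seq3: 8
  Seq2 vs Seq3: 9
The smallest is 4, between Seq1 and Seq2.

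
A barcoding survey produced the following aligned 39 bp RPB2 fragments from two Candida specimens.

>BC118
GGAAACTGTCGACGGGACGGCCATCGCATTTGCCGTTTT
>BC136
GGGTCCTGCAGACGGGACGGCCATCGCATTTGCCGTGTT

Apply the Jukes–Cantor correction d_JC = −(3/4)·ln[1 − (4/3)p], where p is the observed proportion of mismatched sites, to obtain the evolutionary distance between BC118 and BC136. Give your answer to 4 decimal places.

0.1722

Mismatches occur at site 3 (A→G), site 4 (A→T), site 5 (A→C), site 9 (T→C), site 10 (C→A), site 37 (T→G).
p = 6/39 = 0.153846.
d = −0.75 · ln(1 − (4/3)·0.153846) = −0.75 · ln(0.794872) = −0.75 · (-0.229574) = 0.1722.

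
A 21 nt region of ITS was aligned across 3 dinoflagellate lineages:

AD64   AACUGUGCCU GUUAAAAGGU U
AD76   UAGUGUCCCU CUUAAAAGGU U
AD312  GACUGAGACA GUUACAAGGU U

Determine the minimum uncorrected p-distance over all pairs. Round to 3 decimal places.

0.190

Pairwise Hamming distances:
  AD64 vs AD76: 4
  AD64 vs AD312: 5
  AD76 vs AD312: 8
The smallest is 4 mismatches, between AD64 and AD76; p = 4/21 = 0.190.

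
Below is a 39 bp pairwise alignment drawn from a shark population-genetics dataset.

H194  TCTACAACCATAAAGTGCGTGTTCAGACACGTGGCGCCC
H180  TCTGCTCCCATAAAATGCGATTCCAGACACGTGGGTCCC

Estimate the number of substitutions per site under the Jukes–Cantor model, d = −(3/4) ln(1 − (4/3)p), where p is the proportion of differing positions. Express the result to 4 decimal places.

Mismatches occur at site 4 (A/G), site 6 (A/T), site 7 (A/C), site 15 (G/A), site 20 (T/A), site 21 (G/T), site 23 (T/C), site 35 (C/G), site 36 (G/T).
p = 9/39 = 0.230769.
d = −0.75 · ln(1 − (4/3)·0.230769) = −0.75 · ln(0.692308) = −0.75 · (-0.367724) = 0.2758.

0.2758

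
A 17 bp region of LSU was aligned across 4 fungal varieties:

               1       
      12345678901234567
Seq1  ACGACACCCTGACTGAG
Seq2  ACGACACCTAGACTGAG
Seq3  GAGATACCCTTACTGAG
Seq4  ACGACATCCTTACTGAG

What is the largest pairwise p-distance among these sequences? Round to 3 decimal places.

Pairwise Hamming distances:
  Seq1 vs Seq2: 2
  Seq1 vs Seq3: 4
  Seq1 vs Seq4: 2
  Seq2 vs Seq3: 6
  Seq2 vs Seq4: 4
  Seq3 vs Seq4: 4
The largest is 6 mismatches, between Seq2 and Seq3; p = 6/17 = 0.353.

0.353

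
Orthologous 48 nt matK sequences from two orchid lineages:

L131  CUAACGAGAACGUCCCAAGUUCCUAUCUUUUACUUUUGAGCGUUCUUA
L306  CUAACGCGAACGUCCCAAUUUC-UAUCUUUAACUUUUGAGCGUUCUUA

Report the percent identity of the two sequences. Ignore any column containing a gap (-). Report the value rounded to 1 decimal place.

Excluding the 1 gap column leaves 47 comparable sites.
Mismatches occur at site 7 (A/C), site 19 (G/U), site 31 (U/A).
44 of the 47 comparable sites match, so the percent identity is 44/47 × 100 = 93.6%.

93.6%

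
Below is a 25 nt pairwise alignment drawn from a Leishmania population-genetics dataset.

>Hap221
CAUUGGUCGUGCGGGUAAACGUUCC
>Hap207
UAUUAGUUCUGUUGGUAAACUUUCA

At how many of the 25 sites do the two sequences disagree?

8

Mismatches occur at site 1 (C/U), site 5 (G/A), site 8 (C/U), site 9 (G/C), site 12 (C/U), site 13 (G/U), site 21 (G/U), site 25 (C/A).
That gives 8 mismatches out of 25 aligned sites, so the Hamming distance is 8.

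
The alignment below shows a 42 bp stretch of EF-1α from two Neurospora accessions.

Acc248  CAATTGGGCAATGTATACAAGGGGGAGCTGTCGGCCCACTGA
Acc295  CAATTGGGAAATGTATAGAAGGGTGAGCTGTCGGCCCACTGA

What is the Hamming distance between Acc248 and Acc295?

Differing sites — 9:C/A; 18:C/G; 24:G/T.
That gives 3 mismatches out of 42 aligned sites, so the Hamming distance is 3.

3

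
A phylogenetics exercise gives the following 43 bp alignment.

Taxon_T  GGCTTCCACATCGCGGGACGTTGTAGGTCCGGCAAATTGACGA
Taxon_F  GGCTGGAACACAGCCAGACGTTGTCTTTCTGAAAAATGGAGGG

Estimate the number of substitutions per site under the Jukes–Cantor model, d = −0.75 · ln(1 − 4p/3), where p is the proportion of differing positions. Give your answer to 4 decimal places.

0.5141

The sequences differ at positions 5 (T/G), 6 (C/G), 7 (C/A), 11 (T/C), 12 (C/A), 15 (G/C), 16 (G/A), 25 (A/C), 26 (G/T), 27 (G/T), 30 (C/T), 32 (G/A), 33 (C/A), 38 (T/G), 41 (C/G), 43 (A/G).
p = 16/43 = 0.372093.
d = −0.75 · ln(1 − (4/3)·0.372093) = −0.75 · ln(0.503876) = −0.75 · (-0.685425) = 0.5141.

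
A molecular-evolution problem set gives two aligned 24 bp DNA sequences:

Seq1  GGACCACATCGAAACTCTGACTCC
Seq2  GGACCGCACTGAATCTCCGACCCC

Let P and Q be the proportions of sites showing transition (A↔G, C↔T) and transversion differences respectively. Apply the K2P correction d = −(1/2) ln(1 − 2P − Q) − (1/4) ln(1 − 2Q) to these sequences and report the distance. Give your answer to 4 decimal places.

The sequences differ at positions 6 (A/G, transition), 9 (T/C, transition), 10 (C/T, transition), 14 (A/T, transversion), 18 (T/C, transition), 22 (T/C, transition).
Of the 6 differences, 5 transitions and 1 transversion over 24 sites: P = 5/24 = 0.208333, Q = 1/24 = 0.041667.
d = −0.5·ln(0.541667) − 0.25·ln(0.916666) = −0.5·(-0.613104) − 0.25·(-0.087012) = 0.3283.

0.3283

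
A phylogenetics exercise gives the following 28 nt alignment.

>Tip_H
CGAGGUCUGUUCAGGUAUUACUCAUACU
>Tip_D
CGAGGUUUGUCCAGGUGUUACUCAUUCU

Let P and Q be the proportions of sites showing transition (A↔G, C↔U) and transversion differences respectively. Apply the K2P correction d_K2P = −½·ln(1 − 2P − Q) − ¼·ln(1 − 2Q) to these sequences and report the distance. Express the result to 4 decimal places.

Mismatches occur at site 7 (C→U, transition), site 11 (U→C, transition), site 17 (A→G, transition), site 26 (A→U, transversion).
Of the 4 differences, 3 transitions and 1 transversion over 28 sites: P = 3/28 = 0.107143, Q = 1/28 = 0.035714.
d = −0.5·ln(0.750000) − 0.25·ln(0.928572) = −0.5·(-0.287682) − 0.25·(-0.074107) = 0.1624.

0.1624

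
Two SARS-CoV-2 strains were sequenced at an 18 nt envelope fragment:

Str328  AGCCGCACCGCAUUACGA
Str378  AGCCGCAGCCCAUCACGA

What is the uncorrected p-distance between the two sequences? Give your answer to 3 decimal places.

Mismatches occur at site 8 (C→G), site 10 (G→C), site 14 (U→C).
There are 3 differences over 18 sites, so p = 3/18 = 0.167.

0.167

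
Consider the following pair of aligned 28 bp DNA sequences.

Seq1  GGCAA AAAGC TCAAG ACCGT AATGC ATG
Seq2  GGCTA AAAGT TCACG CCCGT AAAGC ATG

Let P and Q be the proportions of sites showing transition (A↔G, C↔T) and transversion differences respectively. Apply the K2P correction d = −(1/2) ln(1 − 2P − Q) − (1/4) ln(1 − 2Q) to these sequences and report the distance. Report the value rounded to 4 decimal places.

0.2047

Differing sites — 4:A/T (Tv); 10:C/T (Ti); 14:A/C (Tv); 16:A/C (Tv); 23:T/A (Tv).
Of the 5 differences, 1 transition and 4 transversions over 28 sites: P = 1/28 = 0.035714, Q = 4/28 = 0.142857.
d = −0.5·ln(0.785715) − 0.25·ln(0.714286) = −0.5·(-0.241161) − 0.25·(-0.336472) = 0.2047.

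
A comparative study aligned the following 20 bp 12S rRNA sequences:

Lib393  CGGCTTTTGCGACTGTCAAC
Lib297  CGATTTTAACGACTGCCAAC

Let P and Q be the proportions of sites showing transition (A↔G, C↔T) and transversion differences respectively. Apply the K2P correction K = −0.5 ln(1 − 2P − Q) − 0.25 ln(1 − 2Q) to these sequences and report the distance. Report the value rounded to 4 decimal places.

Mismatches occur at site 3 (G↔A, transition), site 4 (C↔T, transition), site 8 (T↔A, transversion), site 9 (G↔A, transition), site 16 (T↔C, transition).
Of the 5 differences, 4 transitions and 1 transversion over 20 sites: P = 4/20 = 0.200000, Q = 1/20 = 0.050000.
d = −0.5·ln(0.550000) − 0.25·ln(0.900000) = −0.5·(-0.597837) − 0.25·(-0.105361) = 0.3253.

0.3253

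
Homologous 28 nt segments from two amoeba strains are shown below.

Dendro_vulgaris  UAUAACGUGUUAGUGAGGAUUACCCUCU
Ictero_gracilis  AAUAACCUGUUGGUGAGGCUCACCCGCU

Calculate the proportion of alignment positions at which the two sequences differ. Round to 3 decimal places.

0.214

The sequences differ at positions 1 (U/A), 7 (G/C), 12 (A/G), 19 (A/C), 21 (U/C), 26 (U/G).
There are 6 differences over 28 sites, so p = 6/28 = 0.214.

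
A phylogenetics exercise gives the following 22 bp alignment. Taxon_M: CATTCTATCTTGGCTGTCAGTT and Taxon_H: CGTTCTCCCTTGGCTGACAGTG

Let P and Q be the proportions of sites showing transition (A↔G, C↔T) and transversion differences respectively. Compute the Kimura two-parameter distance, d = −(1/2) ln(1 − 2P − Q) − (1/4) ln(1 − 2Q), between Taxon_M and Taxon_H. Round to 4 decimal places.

Mismatches occur at site 2 (A↔G, transition), site 7 (A↔C, transversion), site 8 (T↔C, transition), site 17 (T↔A, transversion), site 22 (T↔G, transversion).
Of the 5 differences, 2 transitions and 3 transversions over 22 sites: P = 2/22 = 0.090909, Q = 3/22 = 0.136364.
d = −0.5·ln(0.681818) − 0.25·ln(0.727272) = −0.5·(-0.382993) − 0.25·(-0.318455) = 0.2711.

0.2711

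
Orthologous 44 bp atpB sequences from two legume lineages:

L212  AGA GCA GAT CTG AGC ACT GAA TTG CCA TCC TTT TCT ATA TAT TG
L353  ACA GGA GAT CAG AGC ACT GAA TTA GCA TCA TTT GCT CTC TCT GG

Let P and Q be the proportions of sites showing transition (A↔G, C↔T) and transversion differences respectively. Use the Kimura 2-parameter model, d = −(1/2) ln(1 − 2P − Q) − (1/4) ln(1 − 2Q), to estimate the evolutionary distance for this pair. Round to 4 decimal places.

0.3108

Differing sites — 2:G/C (Tv); 5:C/G (Tv); 11:T/A (Tv); 24:G/A (Ti); 25:C/G (Tv); 30:C/A (Tv); 34:T/G (Tv); 37:A/C (Tv); 39:A/C (Tv); 41:A/C (Tv); 43:T/G (Tv).
Of the 11 differences, 1 transition and 10 transversions over 44 sites: P = 1/44 = 0.022727, Q = 10/44 = 0.227273.
d = −0.5·ln(0.727273) − 0.25·ln(0.545454) = −0.5·(-0.318453) − 0.25·(-0.606137) = 0.3108.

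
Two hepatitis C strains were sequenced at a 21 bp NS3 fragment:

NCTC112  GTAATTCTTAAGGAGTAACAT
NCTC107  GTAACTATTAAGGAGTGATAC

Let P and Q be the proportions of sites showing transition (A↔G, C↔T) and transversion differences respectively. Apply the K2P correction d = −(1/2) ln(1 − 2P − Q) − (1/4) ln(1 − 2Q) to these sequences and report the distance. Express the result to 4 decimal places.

0.3048

Differing sites — 5:T/C (Ti); 7:C/A (Tv); 17:A/G (Ti); 19:C/T (Ti); 21:T/C (Ti).
Of the 5 differences, 4 transitions and 1 transversion over 21 sites: P = 4/21 = 0.190476, Q = 1/21 = 0.047619.
d = −0.5·ln(0.571429) − 0.25·ln(0.904762) = −0.5·(-0.559615) − 0.25·(-0.100083) = 0.3048.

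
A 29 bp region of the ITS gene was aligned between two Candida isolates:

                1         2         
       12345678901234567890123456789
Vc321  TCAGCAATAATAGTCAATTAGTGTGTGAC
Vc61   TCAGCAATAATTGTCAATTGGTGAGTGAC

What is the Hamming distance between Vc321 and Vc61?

Differing sites — 12:A/T; 20:A/G; 24:T/A.
That gives 3 mismatches out of 29 aligned sites, so the Hamming distance is 3.

3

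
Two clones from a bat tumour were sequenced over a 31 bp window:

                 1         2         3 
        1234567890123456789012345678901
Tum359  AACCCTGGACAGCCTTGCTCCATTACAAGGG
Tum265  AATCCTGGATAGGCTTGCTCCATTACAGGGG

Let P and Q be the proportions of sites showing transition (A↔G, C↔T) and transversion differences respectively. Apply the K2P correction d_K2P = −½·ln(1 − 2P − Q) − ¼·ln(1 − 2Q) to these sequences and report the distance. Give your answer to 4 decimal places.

Mismatches occur at site 3 (C↔T, transition), site 10 (C↔T, transition), site 13 (C↔G, transversion), site 28 (A↔G, transition).
Of the 4 differences, 3 transitions and 1 transversion over 31 sites: P = 3/31 = 0.096774, Q = 1/31 = 0.032258.
d = −0.5·ln(0.774194) − 0.25·ln(0.935484) = −0.5·(-0.255933) − 0.25·(-0.066691) = 0.1446.

0.1446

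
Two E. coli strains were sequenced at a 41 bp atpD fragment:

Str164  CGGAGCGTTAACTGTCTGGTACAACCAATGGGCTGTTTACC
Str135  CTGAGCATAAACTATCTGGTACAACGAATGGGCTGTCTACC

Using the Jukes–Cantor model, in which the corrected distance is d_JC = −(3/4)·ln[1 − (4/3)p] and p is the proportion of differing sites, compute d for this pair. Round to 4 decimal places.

0.1628

Mismatches occur at site 2 (G↔T), site 7 (G↔A), site 9 (T↔A), site 14 (G↔A), site 26 (C↔G), site 37 (T↔C).
p = 6/41 = 0.146341.
d = −0.75 · ln(1 − (4/3)·0.146341) = −0.75 · ln(0.804879) = −0.75 · (-0.217063) = 0.1628.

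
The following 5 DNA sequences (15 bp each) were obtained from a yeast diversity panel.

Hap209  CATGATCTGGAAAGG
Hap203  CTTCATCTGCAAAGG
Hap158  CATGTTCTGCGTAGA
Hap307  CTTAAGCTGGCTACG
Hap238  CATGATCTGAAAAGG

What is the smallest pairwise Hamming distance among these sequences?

1

Pairwise Hamming distances:
  Hap209 vs Hap203: 3
  Hap209 vs Hap158: 5
  Hap209 vs Hap307: 6
  Hap209 vs Hap238: 1
  Hap203 vs Hap158: 6
  Hap203 vs Hap307: 6
  Hap203 vs Hap238: 3
  Hap158 vs Hap307: 8
  Hap158 vs Hap238: 5
  Hap307 vs Hap238: 7
The smallest is 1, between Hap209 and Hap238.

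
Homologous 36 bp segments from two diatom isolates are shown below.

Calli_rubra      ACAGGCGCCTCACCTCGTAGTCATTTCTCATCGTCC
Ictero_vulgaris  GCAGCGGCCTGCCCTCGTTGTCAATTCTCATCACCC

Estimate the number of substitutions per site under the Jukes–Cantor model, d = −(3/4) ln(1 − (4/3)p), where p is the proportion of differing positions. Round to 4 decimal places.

0.3041

Mismatches occur at site 1 (A↔G), site 5 (G↔C), site 6 (C↔G), site 11 (C↔G), site 12 (A↔C), site 19 (A↔T), site 24 (T↔A), site 33 (G↔A), site 34 (T↔C).
p = 9/36 = 0.250000.
d = −0.75 · ln(1 − (4/3)·0.250000) = −0.75 · ln(0.666667) = −0.75 · (-0.405465) = 0.3041.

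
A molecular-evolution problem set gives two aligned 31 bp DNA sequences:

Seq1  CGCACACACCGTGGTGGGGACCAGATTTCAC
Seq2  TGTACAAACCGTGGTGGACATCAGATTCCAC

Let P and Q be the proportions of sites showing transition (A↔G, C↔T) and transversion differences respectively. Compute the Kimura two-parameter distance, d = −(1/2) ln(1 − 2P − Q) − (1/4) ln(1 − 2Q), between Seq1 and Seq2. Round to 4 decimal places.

0.2793

Differing sites — 1:C/T (Ti); 3:C/T (Ti); 7:C/A (Tv); 18:G/A (Ti); 19:G/C (Tv); 21:C/T (Ti); 28:T/C (Ti).
Of the 7 differences, 5 transitions and 2 transversions over 31 sites: P = 5/31 = 0.161290, Q = 2/31 = 0.064516.
d = −0.5·ln(0.612904) − 0.25·ln(0.870968) = −0.5·(-0.489547) − 0.25·(-0.138150) = 0.2793.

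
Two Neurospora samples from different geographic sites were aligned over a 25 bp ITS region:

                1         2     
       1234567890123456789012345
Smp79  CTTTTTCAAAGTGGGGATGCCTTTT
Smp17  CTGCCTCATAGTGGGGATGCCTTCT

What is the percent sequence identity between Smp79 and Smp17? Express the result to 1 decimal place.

80.0%

Mismatches occur at site 3 (T→G), site 4 (T→C), site 5 (T→C), site 9 (A→T), site 24 (T→C).
20 of the 25 sites match, so the percent identity is 20/25 × 100 = 80.0%.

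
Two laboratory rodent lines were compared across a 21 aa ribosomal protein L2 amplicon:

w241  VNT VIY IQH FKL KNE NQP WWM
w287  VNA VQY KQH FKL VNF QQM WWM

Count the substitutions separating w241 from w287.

7

Differing sites — 3:T/A; 5:I/Q; 7:I/K; 13:K/V; 15:E/F; 16:N/Q; 18:P/M.
That gives 7 mismatches out of 21 aligned sites, so the Hamming distance is 7.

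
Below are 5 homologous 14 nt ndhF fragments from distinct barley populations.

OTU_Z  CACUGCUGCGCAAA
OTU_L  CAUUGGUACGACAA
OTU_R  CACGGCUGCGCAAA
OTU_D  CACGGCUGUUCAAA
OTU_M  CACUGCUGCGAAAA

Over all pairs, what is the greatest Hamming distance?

8

Pairwise Hamming distances:
  OTU_Z vs OTU_L: 5
  OTU_Z vs OTU_R: 1
  OTU_Z vs OTU_D: 3
  OTU_Z vs OTU_M: 1
  OTU_L vs OTU_R: 6
  OTU_L vs OTU_D: 8
  OTU_L vs OTU_M: 4
  OTU_R vs OTU_D: 2
  OTU_R vs OTU_M: 2
  OTU_D vs OTU_M: 4
The largest is 8, between OTU_L and OTU_D.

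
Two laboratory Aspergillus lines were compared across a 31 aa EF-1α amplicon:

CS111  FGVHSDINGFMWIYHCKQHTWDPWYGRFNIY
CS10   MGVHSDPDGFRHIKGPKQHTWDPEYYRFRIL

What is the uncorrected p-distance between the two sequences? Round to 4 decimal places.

0.3871

The sequences differ at positions 1 (F/M), 7 (I/P), 8 (N/D), 11 (M/R), 12 (W/H), 14 (Y/K), 15 (H/G), 16 (C/P), 24 (W/E), 26 (G/Y), 29 (N/R), 31 (Y/L).
There are 12 differences over 31 sites, so p = 12/31 = 0.3871.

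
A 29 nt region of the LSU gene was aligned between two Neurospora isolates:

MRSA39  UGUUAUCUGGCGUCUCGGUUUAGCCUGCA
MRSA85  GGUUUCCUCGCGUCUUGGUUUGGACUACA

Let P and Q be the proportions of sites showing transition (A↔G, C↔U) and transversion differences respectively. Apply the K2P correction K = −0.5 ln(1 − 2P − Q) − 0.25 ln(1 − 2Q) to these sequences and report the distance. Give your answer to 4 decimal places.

Mismatches occur at site 1 (U/G, transversion), site 5 (A/U, transversion), site 6 (U/C, transition), site 9 (G/C, transversion), site 16 (C/U, transition), site 22 (A/G, transition), site 24 (C/A, transversion), site 27 (G/A, transition).
Of the 8 differences, 4 transitions and 4 transversions over 29 sites: P = 4/29 = 0.137931, Q = 4/29 = 0.137931.
d = −0.5·ln(0.586207) − 0.25·ln(0.724138) = −0.5·(-0.534082) − 0.25·(-0.322773) = 0.3477.

0.3477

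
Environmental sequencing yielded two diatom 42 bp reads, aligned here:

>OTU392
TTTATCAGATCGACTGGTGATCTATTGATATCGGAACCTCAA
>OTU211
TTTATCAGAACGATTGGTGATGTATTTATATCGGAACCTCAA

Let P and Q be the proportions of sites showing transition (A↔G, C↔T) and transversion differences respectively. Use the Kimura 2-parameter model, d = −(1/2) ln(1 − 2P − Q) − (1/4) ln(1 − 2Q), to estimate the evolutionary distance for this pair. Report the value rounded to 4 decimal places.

The sequences differ at positions 10 (T/A, transversion), 14 (C/T, transition), 22 (C/G, transversion), 27 (G/T, transversion).
Of the 4 differences, 1 transition and 3 transversions over 42 sites: P = 1/42 = 0.023810, Q = 3/42 = 0.071429.
d = −0.5·ln(0.880951) − 0.25·ln(0.857142) = −0.5·(-0.126753) − 0.25·(-0.154152) = 0.1019.

0.1019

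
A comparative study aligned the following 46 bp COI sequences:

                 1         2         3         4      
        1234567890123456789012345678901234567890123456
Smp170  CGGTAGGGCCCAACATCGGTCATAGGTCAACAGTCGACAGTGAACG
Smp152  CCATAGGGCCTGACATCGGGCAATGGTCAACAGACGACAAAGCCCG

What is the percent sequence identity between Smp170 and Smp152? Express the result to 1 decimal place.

Mismatches occur at site 2 (G↔C), site 3 (G↔A), site 11 (C↔T), site 12 (A↔G), site 20 (T↔G), site 23 (T↔A), site 24 (A↔T), site 34 (T↔A), site 40 (G↔A), site 41 (T↔A), site 43 (A↔C), site 44 (A↔C).
34 of the 46 sites match, so the percent identity is 34/46 × 100 = 73.9%.

73.9%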